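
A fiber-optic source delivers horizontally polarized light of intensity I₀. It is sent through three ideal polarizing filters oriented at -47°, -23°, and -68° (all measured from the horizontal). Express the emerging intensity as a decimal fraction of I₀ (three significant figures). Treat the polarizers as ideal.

By Malus's law, I₁ = I₀ cos²(-47° − 0°) = I₀ cos²(47°) = 0.4651 I₀.
I₂ = I₁ cos²(-23° + 47°) = 0.4651 I₀ · cos²(24°) = 0.3882 I₀.
I₃ = I₂ cos²(-68° + 23°) = 0.3882 I₀ · cos²(45°) = 0.1941 I₀.
Transmitted fraction = 0.1941.

≈ 0.194 I₀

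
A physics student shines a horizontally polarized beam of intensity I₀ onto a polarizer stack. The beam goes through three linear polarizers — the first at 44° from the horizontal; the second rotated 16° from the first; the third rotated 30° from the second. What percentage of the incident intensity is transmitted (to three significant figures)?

≈ 35.9%

I₁ = I₀ cos²(44° − 0°) = I₀ cos²(44°) = 0.5174 I₀.
I₂ = I₁ cos²(16°) = 0.5174 · 0.924 I₀ = 0.4781 I₀.
I₃ = I₂ cos²(30°) = 0.4781 · 0.75 I₀ = 0.3586 I₀.
That is 35.86% of the incident intensity.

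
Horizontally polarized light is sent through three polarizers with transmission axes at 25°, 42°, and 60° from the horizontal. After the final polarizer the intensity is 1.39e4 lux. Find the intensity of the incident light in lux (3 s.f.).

By Malus's law, I₁ = I₀ cos²(25° − 0°) = I₀ cos²(25°) = 0.8214 I₀.
I₂ = I₁ cos²(42° − 25°) = 0.8214 I₀ · cos²(17°) = 0.7512 I₀.
I₃ = I₂ cos²(60° − 42°) = 0.7512 I₀ · cos²(18°) = 0.6794 I₀.
So 1.39e4 lux = 0.6794 I₀, giving I₀ = 1.39e4/0.6794 = 2.046e+04 lux.

I₀ ≈ 2.05e4 lux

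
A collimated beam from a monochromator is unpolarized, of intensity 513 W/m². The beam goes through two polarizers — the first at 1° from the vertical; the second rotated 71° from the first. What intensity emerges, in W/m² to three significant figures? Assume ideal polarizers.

Unpolarized light through the first polarizer → I₁ = 513 W/m²/2 = 256.5 W/m², polarized at 1°.
I₂ = I₁ · cos²(71°) = 256.5 · 0.106 = 27.19 W/m².

I ≈ 27.2 W/m²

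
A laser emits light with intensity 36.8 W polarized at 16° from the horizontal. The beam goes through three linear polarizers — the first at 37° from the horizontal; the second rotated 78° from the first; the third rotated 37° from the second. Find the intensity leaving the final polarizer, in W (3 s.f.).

I ≈ 0.884 W

I₁ = 36.8 W · cos²(21°) = 32.07 W.
I₂ = I₁ · cos²(78°) = 32.07 · 0.04323 = 1.386 W.
I₃ = I₂ · cos²(37°) = 1.386 · 0.6378 = 0.8843 W.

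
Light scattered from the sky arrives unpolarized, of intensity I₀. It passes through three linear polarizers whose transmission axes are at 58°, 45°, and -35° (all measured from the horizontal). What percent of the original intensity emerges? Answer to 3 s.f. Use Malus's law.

Unpolarized light through the first polarizer → I₁ = ½ I₀, now polarized at 58°.
I₂ = I₁ cos²(45° − 58°) = 0.5 I₀ · cos²(13°) = 0.4747 I₀.
I₃ = I₂ cos²(-35° − 45°) = 0.4747 I₀ · cos²(80°) = 0.01431 I₀.
That is 1.431% of the incident intensity.

≈ 1.43%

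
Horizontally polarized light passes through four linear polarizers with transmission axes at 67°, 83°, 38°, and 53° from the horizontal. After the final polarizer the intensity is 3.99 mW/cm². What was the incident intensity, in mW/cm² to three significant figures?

I₁ = I₀ cos²(67° − 0°) = I₀ cos²(67°) = 0.1527 I₀.
I₂ = I₁ cos²(83° − 67°) = 0.1527 I₀ · cos²(16°) = 0.1411 I₀.
I₃ = I₂ cos²(38° − 83°) = 0.1411 I₀ · cos²(45°) = 0.07054 I₀.
I₄ = I₃ cos²(53° − 38°) = 0.07054 I₀ · cos²(15°) = 0.06581 I₀.
So 3.99 mW/cm² = 0.06581 I₀, giving I₀ = 3.99/0.06581 = 60.63 mW/cm².

I₀ ≈ 60.6 mW/cm²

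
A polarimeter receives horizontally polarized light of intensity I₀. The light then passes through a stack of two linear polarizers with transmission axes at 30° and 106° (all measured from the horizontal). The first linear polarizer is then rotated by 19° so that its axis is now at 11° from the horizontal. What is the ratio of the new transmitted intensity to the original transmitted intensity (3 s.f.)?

Before rotation:
I₁ = I₀ cos²(30° − 0°) = I₀ cos²(30°) = 0.75 I₀.
I₂ = I₁ cos²(106° − 30°) = 0.75 I₀ · cos²(76°) = 0.04389 I₀.
After rotation:
I₁ = I₀ cos²(11° − 0°) = I₀ cos²(11°) = 0.9636 I₀.
Angle between axes 1 and 2: 85°. I₂ = 0.9636 I₀ · cos²(85°) = 0.00732 I₀.
Ratio = 0.00732 / 0.04389 = 0.1668.

I_new/I_old ≈ 0.167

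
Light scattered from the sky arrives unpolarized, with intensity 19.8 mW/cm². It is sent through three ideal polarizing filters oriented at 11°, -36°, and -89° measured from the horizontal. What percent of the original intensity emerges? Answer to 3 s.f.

≈ 8.42%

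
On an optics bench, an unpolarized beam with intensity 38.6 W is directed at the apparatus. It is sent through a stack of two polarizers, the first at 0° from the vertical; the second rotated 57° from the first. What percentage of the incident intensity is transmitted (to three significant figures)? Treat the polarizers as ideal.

≈ 14.8%

Unpolarized light through the first polarizer → I₁ = 38.6 W/2 = 19.3 W, polarized at 0°.
I₂ = I₁ · cos²(57°) = 19.3 · 0.2966 = 5.725 W.
That is 14.83% of the incident intensity.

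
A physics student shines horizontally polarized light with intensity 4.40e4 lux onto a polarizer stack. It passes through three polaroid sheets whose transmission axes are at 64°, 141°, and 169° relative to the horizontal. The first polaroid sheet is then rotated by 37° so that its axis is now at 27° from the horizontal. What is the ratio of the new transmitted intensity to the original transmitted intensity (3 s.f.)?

I_new/I_old ≈ 13.5

Before rotation:
I₁ = I₀ cos²(64° − 0°) = I₀ cos²(64°) = 0.1922 I₀.
I₂ = I₁ cos²(141° − 64°) = 0.1922 I₀ · cos²(77°) = 0.009724 I₀.
I₃ = I₂ cos²(169° − 141°) = 0.009724 I₀ · cos²(28°) = 0.007581 I₀.
After rotation:
I₁ = I₀ cos²(27° − 0°) = I₀ cos²(27°) = 0.7939 I₀.
Angle between axes 1 and 2: 66°. I₂ = 0.7939 I₀ · cos²(66°) = 0.1313 I₀.
I₃ = I₂ cos²(169° − 141°) = 0.1313 I₀ · cos²(28°) = 0.1024 I₀.
Ratio = 0.1024 / 0.007581 = 13.51.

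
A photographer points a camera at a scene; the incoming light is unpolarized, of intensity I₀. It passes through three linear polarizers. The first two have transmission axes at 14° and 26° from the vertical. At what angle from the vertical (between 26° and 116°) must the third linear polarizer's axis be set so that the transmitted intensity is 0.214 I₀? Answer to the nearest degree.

θ ≈ 74°

Unpolarized light through the first polarizer → I₁ = ½ I₀, now polarized at 14°.
I₂ = I₁ cos²(26° − 14°) = 0.5 I₀ · cos²(12°) = 0.4784 I₀.
Need I₃/I₀ = 0.214, so cos²(θ − 26°) = 0.214 / 0.4784 = 0.4473.
θ − 26° = arccos(√0.4473) = 48.0°, giving θ ≈ 26 + 48.0 = 74.0°.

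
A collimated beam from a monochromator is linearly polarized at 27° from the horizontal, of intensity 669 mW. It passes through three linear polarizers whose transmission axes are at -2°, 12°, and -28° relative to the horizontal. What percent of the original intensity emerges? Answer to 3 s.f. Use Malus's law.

≈ 42.3%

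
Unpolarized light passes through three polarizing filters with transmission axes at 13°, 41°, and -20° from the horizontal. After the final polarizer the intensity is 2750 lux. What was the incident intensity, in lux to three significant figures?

I₀ ≈ 3.00e4 lux

Unpolarized light through the first polarizer → I₁ = ½ I₀, now polarized at 13°.
I₂ = I₁ cos²(41° − 13°) = 0.5 I₀ · cos²(28°) = 0.3898 I₀.
I₃ = I₂ cos²(-20° − 41°) = 0.3898 I₀ · cos²(61°) = 0.09162 I₀.
So 2750 lux = 0.09162 I₀, giving I₀ = 2750/0.09162 = 3.002e+04 lux.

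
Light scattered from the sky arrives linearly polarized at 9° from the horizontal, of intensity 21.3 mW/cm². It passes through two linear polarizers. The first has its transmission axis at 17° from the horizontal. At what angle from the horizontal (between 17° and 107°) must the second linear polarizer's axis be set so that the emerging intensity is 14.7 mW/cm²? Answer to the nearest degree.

I₁ = I₀ cos²(17° − 9°) = I₀ cos²(8°) = 0.9806 I₀.
Target fraction: 14.7 / 21.3 mW/cm² = 0.6901 of I₀.
Need I₂/I₀ = 0.6901, so cos²(θ − 17°) = 0.6901 / 0.9806 = 0.7038.
θ − 17° = arccos(√0.7038) = 33.0°, giving θ ≈ 17 + 33.0 = 50.0°.

θ ≈ 50°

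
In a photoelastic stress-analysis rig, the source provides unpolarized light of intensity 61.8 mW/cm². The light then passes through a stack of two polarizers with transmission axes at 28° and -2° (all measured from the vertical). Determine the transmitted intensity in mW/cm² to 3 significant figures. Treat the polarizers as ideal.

Unpolarized light through the first polarizer → I₁ = 61.8 mW/cm²/2 = 30.9 mW/cm², polarized at 28°.
I₂ = I₁ · cos²(30°) = 30.9 · 0.75 = 23.18 mW/cm².

I ≈ 23.2 mW/cm²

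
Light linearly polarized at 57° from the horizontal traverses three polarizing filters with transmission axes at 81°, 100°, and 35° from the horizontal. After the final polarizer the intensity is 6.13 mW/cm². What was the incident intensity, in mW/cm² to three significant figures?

I₀ ≈ 46.0 mW/cm²

By Malus's law, I₁ = I₀ cos²(81° − 57°) = I₀ cos²(24°) = 0.8346 I₀.
I₂ = I₁ cos²(100° − 81°) = 0.8346 I₀ · cos²(19°) = 0.7461 I₀.
I₃ = I₂ cos²(35° − 100°) = 0.7461 I₀ · cos²(65°) = 0.1333 I₀.
So 6.13 mW/cm² = 0.1333 I₀, giving I₀ = 6.13/0.1333 = 46 mW/cm².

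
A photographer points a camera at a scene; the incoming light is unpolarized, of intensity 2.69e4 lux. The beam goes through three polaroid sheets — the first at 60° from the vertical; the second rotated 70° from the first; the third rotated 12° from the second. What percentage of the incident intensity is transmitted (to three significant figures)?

Unpolarized light through the first polarizer → I₁ = 2.69e4 lux/2 = 1.345e+04 lux, polarized at 60°.
I₂ = I₁ · cos²(70°) = 1.345e+04 · 0.117 = 1573 lux.
I₃ = I₂ · cos²(12°) = 1573 · 0.9568 = 1505 lux.
That is 5.596% of the incident intensity.

≈ 5.60%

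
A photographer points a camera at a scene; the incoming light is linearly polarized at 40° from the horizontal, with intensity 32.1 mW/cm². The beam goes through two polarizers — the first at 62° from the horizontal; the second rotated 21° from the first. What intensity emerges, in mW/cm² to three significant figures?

I ≈ 24.1 mW/cm²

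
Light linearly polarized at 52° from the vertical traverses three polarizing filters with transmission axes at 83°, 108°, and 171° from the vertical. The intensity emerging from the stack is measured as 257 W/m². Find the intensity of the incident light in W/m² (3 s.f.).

I₀ ≈ 2070 W/m²

I₁ = I₀ cos²(83° − 52°) = I₀ cos²(31°) = 0.7347 I₀.
I₂ = I₁ cos²(108° − 83°) = 0.7347 I₀ · cos²(25°) = 0.6035 I₀.
I₃ = I₂ cos²(171° − 108°) = 0.6035 I₀ · cos²(63°) = 0.1244 I₀.
So 257 W/m² = 0.1244 I₀, giving I₀ = 257/0.1244 = 2066 W/m².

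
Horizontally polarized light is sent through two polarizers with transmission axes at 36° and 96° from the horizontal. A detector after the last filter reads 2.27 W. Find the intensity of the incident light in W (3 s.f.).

I₀ ≈ 13.9 W

By Malus's law, I₁ = I₀ cos²(36° − 0°) = I₀ cos²(36°) = 0.6545 I₀.
I₂ = I₁ cos²(96° − 36°) = 0.6545 I₀ · cos²(60°) = 0.1636 I₀.
So 2.27 W = 0.1636 I₀, giving I₀ = 2.27/0.1636 = 13.87 W.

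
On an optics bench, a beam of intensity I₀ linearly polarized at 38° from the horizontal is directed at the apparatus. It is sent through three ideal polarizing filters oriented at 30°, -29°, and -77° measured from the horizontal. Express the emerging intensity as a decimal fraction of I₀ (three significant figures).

≈ 0.116 I₀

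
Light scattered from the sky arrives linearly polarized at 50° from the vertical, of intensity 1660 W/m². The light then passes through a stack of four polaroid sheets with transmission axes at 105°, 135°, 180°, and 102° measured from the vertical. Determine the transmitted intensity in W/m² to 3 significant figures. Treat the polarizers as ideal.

By Malus's law, I₁ = 1660 W/m² · cos²(55°) = 546.1 W/m².
I₂ = I₁ · cos²(30°) = 546.1 · 0.75 = 409.6 W/m².
I₃ = I₂ · cos²(45°) = 409.6 · 0.5 = 204.8 W/m².
I₄ = I₃ · cos²(78°) = 204.8 · 0.04323 = 8.853 W/m².

I ≈ 8.85 W/m²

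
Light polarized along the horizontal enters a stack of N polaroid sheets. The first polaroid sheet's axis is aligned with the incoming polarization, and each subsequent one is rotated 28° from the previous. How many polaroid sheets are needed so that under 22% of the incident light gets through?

First polarizer is aligned with the polarization: full transmission.
Each further stage multiplies by cos²(28°) = 0.7796.
After N polarizers: T = 0.7796^(N−1). Require T < 0.22 ⇒ N−1 > ln(0.22)/ln(0.7796) = 6.08, so N−1 ≥ 7 and N = 8.
Check: N=8 gives T = 0.175 < 0.22; N=7 gives T = 0.2245.

N = 8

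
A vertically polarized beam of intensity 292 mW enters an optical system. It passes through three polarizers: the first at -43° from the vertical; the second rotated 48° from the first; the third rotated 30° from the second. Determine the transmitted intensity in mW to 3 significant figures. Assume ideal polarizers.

By Malus's law, I₁ = 292 mW · cos²(43°) = 156.2 mW.
I₂ = I₁ · cos²(48°) = 156.2 · 0.4477 = 69.93 mW.
I₃ = I₂ · cos²(30°) = 69.93 · 0.75 = 52.45 mW.

I ≈ 52.4 mW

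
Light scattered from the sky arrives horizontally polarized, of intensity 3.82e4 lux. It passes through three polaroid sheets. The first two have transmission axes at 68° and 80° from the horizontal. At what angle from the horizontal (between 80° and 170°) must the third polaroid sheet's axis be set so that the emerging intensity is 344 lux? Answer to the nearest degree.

By Malus's law, I₁ = I₀ cos²(68° − 0°) = I₀ cos²(68°) = 0.1403 I₀.
I₂ = I₁ cos²(80° − 68°) = 0.1403 I₀ · cos²(12°) = 0.1343 I₀.
Target fraction: 344 / 3.82e4 lux = 0.009005 of I₀.
Need I₃/I₀ = 0.009005, so cos²(θ − 80°) = 0.009005 / 0.1343 = 0.06707.
θ − 80° = arccos(√0.06707) = 75.0°, giving θ ≈ 80 + 75.0 = 155.0°.

θ ≈ 155°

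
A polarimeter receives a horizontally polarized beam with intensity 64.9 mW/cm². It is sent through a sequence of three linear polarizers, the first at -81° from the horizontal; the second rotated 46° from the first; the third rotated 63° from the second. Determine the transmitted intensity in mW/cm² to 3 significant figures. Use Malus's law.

I ≈ 0.158 mW/cm²

By Malus's law, I₁ = 64.9 mW/cm² · cos²(81°) = 1.588 mW/cm².
I₂ = I₁ · cos²(46°) = 1.588 · 0.4826 = 0.7664 mW/cm².
I₃ = I₂ · cos²(63°) = 0.7664 · 0.2061 = 0.158 mW/cm².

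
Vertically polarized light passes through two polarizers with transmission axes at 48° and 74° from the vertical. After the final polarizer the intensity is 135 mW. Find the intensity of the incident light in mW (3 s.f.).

By Malus's law, I₁ = I₀ cos²(48° − 0°) = I₀ cos²(48°) = 0.4477 I₀.
I₂ = I₁ cos²(74° − 48°) = 0.4477 I₀ · cos²(26°) = 0.3617 I₀.
So 135 mW = 0.3617 I₀, giving I₀ = 135/0.3617 = 373.2 mW.

I₀ ≈ 373 mW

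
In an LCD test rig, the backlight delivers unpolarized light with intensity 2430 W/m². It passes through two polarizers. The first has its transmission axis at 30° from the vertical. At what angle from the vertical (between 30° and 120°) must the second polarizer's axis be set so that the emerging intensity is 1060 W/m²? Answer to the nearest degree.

Unpolarized light through the first polarizer → I₁ = ½ I₀, now polarized at 30°.
Target fraction: 1060 / 2430 W/m² = 0.4362 of I₀.
Need I₂/I₀ = 0.4362, so cos²(θ − 30°) = 0.4362 / 0.5 = 0.8724.
θ − 30° = arccos(√0.8724) = 20.9°, giving θ ≈ 30 + 20.9 = 50.9°.

θ ≈ 51°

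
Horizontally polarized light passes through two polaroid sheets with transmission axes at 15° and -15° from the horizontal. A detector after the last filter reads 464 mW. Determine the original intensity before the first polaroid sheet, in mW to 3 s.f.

By Malus's law, I₁ = I₀ cos²(15° − 0°) = I₀ cos²(15°) = 0.933 I₀.
I₂ = I₁ cos²(-15° − 15°) = 0.933 I₀ · cos²(30°) = 0.6998 I₀.
So 464 mW = 0.6998 I₀, giving I₀ = 464/0.6998 = 663.1 mW.

I₀ ≈ 663 mW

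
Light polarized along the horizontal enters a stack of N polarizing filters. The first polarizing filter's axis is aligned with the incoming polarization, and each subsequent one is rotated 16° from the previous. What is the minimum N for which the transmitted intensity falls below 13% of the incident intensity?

First polarizer is aligned with the polarization: full transmission.
Each further stage multiplies by cos²(16°) = 0.924.
After N polarizers: T = 0.924^(N−1). Require T < 0.13 ⇒ N−1 > ln(0.13)/ln(0.924) = 25.82, so N−1 ≥ 26 and N = 27.
Check: N=27 gives T = 0.1282 < 0.13; N=26 gives T = 0.1387.

N = 27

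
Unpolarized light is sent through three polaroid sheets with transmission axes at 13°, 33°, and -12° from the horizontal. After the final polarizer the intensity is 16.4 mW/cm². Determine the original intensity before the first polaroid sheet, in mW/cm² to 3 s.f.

I₀ ≈ 74.3 mW/cm²

Unpolarized light through the first polarizer → I₁ = ½ I₀, now polarized at 13°.
I₂ = I₁ cos²(33° − 13°) = 0.5 I₀ · cos²(20°) = 0.4415 I₀.
I₃ = I₂ cos²(-12° − 33°) = 0.4415 I₀ · cos²(45°) = 0.2208 I₀.
So 16.4 mW/cm² = 0.2208 I₀, giving I₀ = 16.4/0.2208 = 74.29 mW/cm².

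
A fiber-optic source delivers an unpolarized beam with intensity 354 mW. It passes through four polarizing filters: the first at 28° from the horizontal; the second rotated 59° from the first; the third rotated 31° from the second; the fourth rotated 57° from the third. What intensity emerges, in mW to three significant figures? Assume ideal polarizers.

Unpolarized light through the first polarizer → I₁ = 354 mW/2 = 177 mW, polarized at 28°.
I₂ = I₁ · cos²(59°) = 177 · 0.2653 = 46.95 mW.
I₃ = I₂ · cos²(31°) = 46.95 · 0.7347 = 34.5 mW.
I₄ = I₃ · cos²(57°) = 34.5 · 0.2966 = 10.23 mW.

I ≈ 10.2 mW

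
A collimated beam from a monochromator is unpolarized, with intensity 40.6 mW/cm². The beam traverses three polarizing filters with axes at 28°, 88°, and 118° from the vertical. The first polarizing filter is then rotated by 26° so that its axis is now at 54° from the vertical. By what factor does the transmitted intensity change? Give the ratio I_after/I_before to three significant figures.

Before rotation:
Unpolarized light through the first polarizer → I₁ = ½ I₀, now polarized at 28°.
I₂ = I₁ cos²(88° − 28°) = 0.5 I₀ · cos²(60°) = 0.125 I₀.
I₃ = I₂ cos²(118° − 88°) = 0.125 I₀ · cos²(30°) = 0.09375 I₀.
After rotation:
Unpolarized light through the first polarizer → I₁ = ½ I₀, now polarized at 54°.
I₂ = I₁ cos²(88° − 54°) = 0.5 I₀ · cos²(34°) = 0.3437 I₀.
I₃ = I₂ cos²(118° − 88°) = 0.3437 I₀ · cos²(30°) = 0.2577 I₀.
Ratio = 0.2577 / 0.09375 = 2.749.

I_new/I_old ≈ 2.75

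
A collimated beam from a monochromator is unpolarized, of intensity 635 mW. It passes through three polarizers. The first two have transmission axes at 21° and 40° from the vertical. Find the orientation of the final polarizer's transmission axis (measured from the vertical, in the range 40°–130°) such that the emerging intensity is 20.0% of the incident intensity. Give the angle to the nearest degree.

Unpolarized light through the first polarizer → I₁ = ½ I₀, now polarized at 21°.
I₂ = I₁ cos²(40° − 21°) = 0.5 I₀ · cos²(19°) = 0.447 I₀.
Need I₃/I₀ = 0.2, so cos²(θ − 40°) = 0.2 / 0.447 = 0.4474.
θ − 40° = arccos(√0.4474) = 48.0°, giving θ ≈ 40 + 48.0 = 88.0°.

θ ≈ 88°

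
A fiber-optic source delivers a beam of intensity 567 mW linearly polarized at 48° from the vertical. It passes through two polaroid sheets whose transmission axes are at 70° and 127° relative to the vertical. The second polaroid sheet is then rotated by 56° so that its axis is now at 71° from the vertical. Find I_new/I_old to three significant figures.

I_new/I_old ≈ 3.37

Before rotation:
I₁ = I₀ cos²(70° − 48°) = I₀ cos²(22°) = 0.8597 I₀.
I₂ = I₁ cos²(127° − 70°) = 0.8597 I₀ · cos²(57°) = 0.255 I₀.
After rotation:
I₁ = I₀ cos²(70° − 48°) = I₀ cos²(22°) = 0.8597 I₀.
I₂ = I₁ cos²(71° − 70°) = 0.8597 I₀ · cos²(1°) = 0.8594 I₀.
Ratio = 0.8594 / 0.255 = 3.37.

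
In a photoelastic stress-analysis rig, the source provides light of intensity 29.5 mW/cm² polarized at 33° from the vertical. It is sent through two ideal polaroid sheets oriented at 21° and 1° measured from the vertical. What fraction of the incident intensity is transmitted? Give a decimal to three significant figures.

I/I₀ ≈ 0.845

I₁ = 29.5 mW/cm² · cos²(12°) = 28.22 mW/cm².
I₂ = I₁ · cos²(20°) = 28.22 · 0.883 = 24.92 mW/cm².
Transmitted fraction = 0.8449.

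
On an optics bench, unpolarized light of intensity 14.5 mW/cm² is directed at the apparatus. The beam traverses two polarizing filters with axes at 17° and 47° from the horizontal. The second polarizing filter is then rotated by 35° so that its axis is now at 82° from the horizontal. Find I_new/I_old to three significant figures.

I_new/I_old ≈ 0.238

Before rotation:
Unpolarized light through the first polarizer → I₁ = ½ I₀, now polarized at 17°.
I₂ = I₁ cos²(47° − 17°) = 0.5 I₀ · cos²(30°) = 0.375 I₀.
After rotation:
Unpolarized light through the first polarizer → I₁ = ½ I₀, now polarized at 17°.
I₂ = I₁ cos²(82° − 17°) = 0.5 I₀ · cos²(65°) = 0.0893 I₀.
Ratio = 0.0893 / 0.375 = 0.2381.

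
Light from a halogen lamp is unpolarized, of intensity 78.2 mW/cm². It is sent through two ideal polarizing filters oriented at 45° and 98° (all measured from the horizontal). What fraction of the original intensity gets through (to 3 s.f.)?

I/I₀ ≈ 0.181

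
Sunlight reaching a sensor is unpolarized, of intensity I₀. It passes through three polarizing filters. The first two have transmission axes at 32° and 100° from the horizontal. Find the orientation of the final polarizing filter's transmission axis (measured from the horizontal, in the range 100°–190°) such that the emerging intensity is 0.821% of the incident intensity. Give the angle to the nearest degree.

Unpolarized light through the first polarizer → I₁ = ½ I₀, now polarized at 32°.
I₂ = I₁ cos²(100° − 32°) = 0.5 I₀ · cos²(68°) = 0.07017 I₀.
Need I₃/I₀ = 0.00821, so cos²(θ − 100°) = 0.00821 / 0.07017 = 0.117.
θ − 100° = arccos(√0.117) = 70.0°, giving θ ≈ 100 + 70.0 = 170.0°.

θ ≈ 170°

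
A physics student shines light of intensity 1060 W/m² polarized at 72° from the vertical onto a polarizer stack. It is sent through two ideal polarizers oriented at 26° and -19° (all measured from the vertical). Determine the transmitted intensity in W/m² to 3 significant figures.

I ≈ 256 W/m²

I₁ = 1060 W/m² · cos²(46°) = 511.5 W/m².
I₂ = I₁ · cos²(45°) = 511.5 · 0.5 = 255.8 W/m².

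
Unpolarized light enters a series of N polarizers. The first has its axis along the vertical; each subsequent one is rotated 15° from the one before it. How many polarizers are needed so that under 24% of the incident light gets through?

N = 12

First polarizer halves the unpolarized light: factor 1/2.
Each further stage multiplies by cos²(15°) = 0.933.
After N polarizers: T = 0.5·0.933^(N−1). Require T < 0.24 ⇒ N−1 > ln(0.24/0.5)/ln(0.933) = 10.59, so N−1 ≥ 11 and N = 12.
Check: N=12 gives T = 0.2332 < 0.24; N=11 gives T = 0.2499.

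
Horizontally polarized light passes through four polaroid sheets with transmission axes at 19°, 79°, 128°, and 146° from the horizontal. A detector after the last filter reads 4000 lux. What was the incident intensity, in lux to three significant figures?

I₀ ≈ 4.60e4 lux

I₁ = I₀ cos²(19° − 0°) = I₀ cos²(19°) = 0.894 I₀.
I₂ = I₁ cos²(79° − 19°) = 0.894 I₀ · cos²(60°) = 0.2235 I₀.
I₃ = I₂ cos²(128° − 79°) = 0.2235 I₀ · cos²(49°) = 0.0962 I₀.
I₄ = I₃ cos²(146° − 128°) = 0.0962 I₀ · cos²(18°) = 0.08701 I₀.
So 4000 lux = 0.08701 I₀, giving I₀ = 4000/0.08701 = 4.597e+04 lux.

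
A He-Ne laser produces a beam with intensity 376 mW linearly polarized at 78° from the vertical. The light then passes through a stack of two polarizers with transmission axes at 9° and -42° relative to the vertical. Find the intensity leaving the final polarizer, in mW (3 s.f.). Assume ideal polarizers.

I₁ = 376 mW · cos²(69°) = 48.29 mW.
I₂ = I₁ · cos²(51°) = 48.29 · 0.396 = 19.12 mW.

I ≈ 19.1 mW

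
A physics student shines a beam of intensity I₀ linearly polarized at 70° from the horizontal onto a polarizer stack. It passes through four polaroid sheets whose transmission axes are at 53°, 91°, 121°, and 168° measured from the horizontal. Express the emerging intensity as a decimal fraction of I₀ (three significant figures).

≈ 0.198 I₀

By Malus's law, I₁ = I₀ cos²(53° − 70°) = I₀ cos²(17°) = 0.9145 I₀.
I₂ = I₁ cos²(91° − 53°) = 0.9145 I₀ · cos²(38°) = 0.5679 I₀.
I₃ = I₂ cos²(121° − 91°) = 0.5679 I₀ · cos²(30°) = 0.4259 I₀.
I₄ = I₃ cos²(168° − 121°) = 0.4259 I₀ · cos²(47°) = 0.1981 I₀.
Transmitted fraction = 0.1981.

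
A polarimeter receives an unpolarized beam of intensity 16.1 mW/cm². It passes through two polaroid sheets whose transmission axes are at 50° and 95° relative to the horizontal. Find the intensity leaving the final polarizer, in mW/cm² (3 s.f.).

Unpolarized light through the first polarizer → I₁ = 16.1 mW/cm²/2 = 8.05 mW/cm², polarized at 50°.
I₂ = I₁ · cos²(45°) = 8.05 · 0.5 = 4.025 mW/cm².

I ≈ 4.03 mW/cm²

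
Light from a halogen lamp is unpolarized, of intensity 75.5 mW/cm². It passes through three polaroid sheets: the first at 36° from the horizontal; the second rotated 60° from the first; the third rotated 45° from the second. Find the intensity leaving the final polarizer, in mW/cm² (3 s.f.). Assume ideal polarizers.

I ≈ 4.72 mW/cm²

Unpolarized light through the first polarizer → I₁ = 75.5 mW/cm²/2 = 37.75 mW/cm², polarized at 36°.
I₂ = I₁ · cos²(60°) = 37.75 · 0.25 = 9.438 mW/cm².
I₃ = I₂ · cos²(45°) = 9.438 · 0.5 = 4.719 mW/cm².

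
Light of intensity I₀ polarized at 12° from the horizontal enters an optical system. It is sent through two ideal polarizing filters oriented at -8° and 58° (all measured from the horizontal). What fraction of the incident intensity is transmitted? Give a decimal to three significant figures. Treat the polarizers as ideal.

I₁ = I₀ cos²(-8° − 12°) = I₀ cos²(20°) = 0.883 I₀.
I₂ = I₁ cos²(58° + 8°) = 0.883 I₀ · cos²(66°) = 0.1461 I₀.
Transmitted fraction = 0.1461.

≈ 0.146 I₀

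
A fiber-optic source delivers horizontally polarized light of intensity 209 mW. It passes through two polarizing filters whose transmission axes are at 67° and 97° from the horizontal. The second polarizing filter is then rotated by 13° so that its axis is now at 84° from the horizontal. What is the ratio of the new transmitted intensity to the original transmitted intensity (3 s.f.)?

Before rotation:
I₁ = I₀ cos²(67° − 0°) = I₀ cos²(67°) = 0.1527 I₀.
I₂ = I₁ cos²(97° − 67°) = 0.1527 I₀ · cos²(30°) = 0.1145 I₀.
After rotation:
I₁ = I₀ cos²(67° − 0°) = I₀ cos²(67°) = 0.1527 I₀.
I₂ = I₁ cos²(84° − 67°) = 0.1527 I₀ · cos²(17°) = 0.1396 I₀.
Ratio = 0.1396 / 0.1145 = 1.219.

I_new/I_old ≈ 1.22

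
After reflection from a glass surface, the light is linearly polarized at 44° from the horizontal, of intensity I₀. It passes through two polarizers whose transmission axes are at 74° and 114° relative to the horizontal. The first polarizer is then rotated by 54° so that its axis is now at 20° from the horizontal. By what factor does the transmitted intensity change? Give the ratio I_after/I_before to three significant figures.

Before rotation:
By Malus's law, I₁ = I₀ cos²(74° − 44°) = I₀ cos²(30°) = 0.75 I₀.
I₂ = I₁ cos²(114° − 74°) = 0.75 I₀ · cos²(40°) = 0.4401 I₀.
After rotation:
I₁ = I₀ cos²(20° − 44°) = I₀ cos²(24°) = 0.8346 I₀.
Angle between axes 1 and 2: 86°. I₂ = 0.8346 I₀ · cos²(86°) = 0.004061 I₀.
Ratio = 0.004061 / 0.4401 = 0.009227.

I_new/I_old ≈ 0.00923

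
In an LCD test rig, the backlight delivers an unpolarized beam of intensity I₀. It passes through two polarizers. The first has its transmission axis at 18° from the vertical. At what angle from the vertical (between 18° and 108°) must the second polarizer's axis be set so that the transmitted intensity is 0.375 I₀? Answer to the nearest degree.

θ ≈ 48°

Unpolarized light through the first polarizer → I₁ = ½ I₀, now polarized at 18°.
Need I₂/I₀ = 0.375, so cos²(θ − 18°) = 0.375 / 0.5 = 0.75.
θ − 18° = arccos(√0.75) = 30.0°, giving θ ≈ 18 + 30.0 = 48.0°.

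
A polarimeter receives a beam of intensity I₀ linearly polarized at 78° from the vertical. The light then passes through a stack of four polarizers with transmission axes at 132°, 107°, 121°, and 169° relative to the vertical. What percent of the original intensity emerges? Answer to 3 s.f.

By Malus's law, I₁ = I₀ cos²(132° − 78°) = I₀ cos²(54°) = 0.3455 I₀.
I₂ = I₁ cos²(107° − 132°) = 0.3455 I₀ · cos²(25°) = 0.2838 I₀.
I₃ = I₂ cos²(121° − 107°) = 0.2838 I₀ · cos²(14°) = 0.2672 I₀.
I₄ = I₃ cos²(169° − 121°) = 0.2672 I₀ · cos²(48°) = 0.1196 I₀.
That is 11.96% of the incident intensity.

≈ 12.0%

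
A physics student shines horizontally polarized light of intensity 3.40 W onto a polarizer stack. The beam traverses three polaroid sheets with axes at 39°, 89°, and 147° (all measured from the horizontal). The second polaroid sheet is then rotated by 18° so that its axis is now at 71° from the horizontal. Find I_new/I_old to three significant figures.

I_new/I_old ≈ 0.363

Before rotation:
I₁ = I₀ cos²(39° − 0°) = I₀ cos²(39°) = 0.604 I₀.
I₂ = I₁ cos²(89° − 39°) = 0.604 I₀ · cos²(50°) = 0.2495 I₀.
I₃ = I₂ cos²(147° − 89°) = 0.2495 I₀ · cos²(58°) = 0.07007 I₀.
After rotation:
I₁ = I₀ cos²(39° − 0°) = I₀ cos²(39°) = 0.604 I₀.
I₂ = I₁ cos²(71° − 39°) = 0.604 I₀ · cos²(32°) = 0.4344 I₀.
I₃ = I₂ cos²(147° − 71°) = 0.4344 I₀ · cos²(76°) = 0.02542 I₀.
Ratio = 0.02542 / 0.07007 = 0.3628.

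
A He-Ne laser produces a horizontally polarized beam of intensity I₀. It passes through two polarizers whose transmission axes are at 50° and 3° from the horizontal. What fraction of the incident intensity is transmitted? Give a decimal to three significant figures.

≈ 0.192 I₀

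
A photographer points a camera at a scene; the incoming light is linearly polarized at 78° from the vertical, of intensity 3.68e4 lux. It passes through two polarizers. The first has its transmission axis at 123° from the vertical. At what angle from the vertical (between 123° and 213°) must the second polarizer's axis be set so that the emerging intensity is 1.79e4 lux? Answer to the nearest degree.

I₁ = I₀ cos²(123° − 78°) = I₀ cos²(45°) = 0.5 I₀.
Target fraction: 1.79e4 / 3.68e4 lux = 0.4864 of I₀.
Need I₂/I₀ = 0.4864, so cos²(θ − 123°) = 0.4864 / 0.5 = 0.9728.
θ − 123° = arccos(√0.9728) = 9.5°, giving θ ≈ 123 + 9.5 = 132.5°.

θ ≈ 132°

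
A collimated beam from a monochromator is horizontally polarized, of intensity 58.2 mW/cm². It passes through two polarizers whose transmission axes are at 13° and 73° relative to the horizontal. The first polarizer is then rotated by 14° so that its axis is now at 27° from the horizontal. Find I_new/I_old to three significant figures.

Before rotation:
I₁ = I₀ cos²(13° − 0°) = I₀ cos²(13°) = 0.9494 I₀.
I₂ = I₁ cos²(73° − 13°) = 0.9494 I₀ · cos²(60°) = 0.2373 I₀.
After rotation:
I₁ = I₀ cos²(27° − 0°) = I₀ cos²(27°) = 0.7939 I₀.
I₂ = I₁ cos²(73° − 27°) = 0.7939 I₀ · cos²(46°) = 0.3831 I₀.
Ratio = 0.3831 / 0.2373 = 1.614.

I_new/I_old ≈ 1.61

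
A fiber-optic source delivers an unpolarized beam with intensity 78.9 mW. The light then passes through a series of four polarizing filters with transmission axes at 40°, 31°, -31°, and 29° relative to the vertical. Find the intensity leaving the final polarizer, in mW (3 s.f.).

Unpolarized light through the first polarizer → I₁ = 78.9 mW/2 = 39.45 mW, polarized at 40°.
I₂ = I₁ · cos²(9°) = 39.45 · 0.9755 = 38.48 mW.
I₃ = I₂ · cos²(62°) = 38.48 · 0.2204 = 8.482 mW.
I₄ = I₃ · cos²(60°) = 8.482 · 0.25 = 2.121 mW.

I ≈ 2.12 mW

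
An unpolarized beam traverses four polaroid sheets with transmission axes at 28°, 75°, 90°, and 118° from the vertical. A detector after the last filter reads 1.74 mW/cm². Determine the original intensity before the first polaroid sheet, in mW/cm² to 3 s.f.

I₀ ≈ 10.3 mW/cm²

Unpolarized light through the first polarizer → I₁ = ½ I₀, now polarized at 28°.
I₂ = I₁ cos²(75° − 28°) = 0.5 I₀ · cos²(47°) = 0.2326 I₀.
I₃ = I₂ cos²(90° − 75°) = 0.2326 I₀ · cos²(15°) = 0.217 I₀.
I₄ = I₃ cos²(118° − 90°) = 0.217 I₀ · cos²(28°) = 0.1692 I₀.
So 1.74 mW/cm² = 0.1692 I₀, giving I₀ = 1.74/0.1692 = 10.29 mW/cm².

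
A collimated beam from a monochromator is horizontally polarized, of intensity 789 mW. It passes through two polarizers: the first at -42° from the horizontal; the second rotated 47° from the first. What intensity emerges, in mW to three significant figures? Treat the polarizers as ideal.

I ≈ 203 mW

By Malus's law, I₁ = 789 mW · cos²(42°) = 435.7 mW.
I₂ = I₁ · cos²(47°) = 435.7 · 0.4651 = 202.7 mW.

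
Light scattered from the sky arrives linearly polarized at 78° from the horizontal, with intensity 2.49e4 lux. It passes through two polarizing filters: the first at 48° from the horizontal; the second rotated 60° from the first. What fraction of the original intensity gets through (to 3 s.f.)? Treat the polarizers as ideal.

I₁ = 2.49e4 lux · cos²(30°) = 1.868e+04 lux.
I₂ = I₁ · cos²(60°) = 1.868e+04 · 0.25 = 4669 lux.
Transmitted fraction = 0.1875.

I/I₀ ≈ 0.188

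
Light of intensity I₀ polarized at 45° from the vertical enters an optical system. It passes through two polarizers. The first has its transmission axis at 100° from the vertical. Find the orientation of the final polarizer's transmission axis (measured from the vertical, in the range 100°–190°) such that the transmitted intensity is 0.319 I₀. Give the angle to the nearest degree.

θ ≈ 110°

I₁ = I₀ cos²(100° − 45°) = I₀ cos²(55°) = 0.329 I₀.
Need I₂/I₀ = 0.319, so cos²(θ − 100°) = 0.319 / 0.329 = 0.9696.
θ − 100° = arccos(√0.9696) = 10.0°, giving θ ≈ 100 + 10.0 = 110.0°.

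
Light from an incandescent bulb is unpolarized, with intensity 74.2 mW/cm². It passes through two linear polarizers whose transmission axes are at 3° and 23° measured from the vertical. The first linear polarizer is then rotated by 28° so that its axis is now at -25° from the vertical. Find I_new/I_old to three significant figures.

Before rotation:
Unpolarized light through the first polarizer → I₁ = ½ I₀, now polarized at 3°.
I₂ = I₁ cos²(23° − 3°) = 0.5 I₀ · cos²(20°) = 0.4415 I₀.
After rotation:
Unpolarized light through the first polarizer → I₁ = ½ I₀, now polarized at -25°.
I₂ = I₁ cos²(23° + 25°) = 0.5 I₀ · cos²(48°) = 0.2239 I₀.
Ratio = 0.2239 / 0.4415 = 0.507.

I_new/I_old ≈ 0.507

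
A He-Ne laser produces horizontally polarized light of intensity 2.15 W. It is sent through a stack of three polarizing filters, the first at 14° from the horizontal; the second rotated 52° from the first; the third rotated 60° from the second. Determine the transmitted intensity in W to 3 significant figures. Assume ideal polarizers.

I ≈ 0.192 W

I₁ = 2.15 W · cos²(14°) = 2.024 W.
I₂ = I₁ · cos²(52°) = 2.024 · 0.379 = 0.7672 W.
I₃ = I₂ · cos²(60°) = 0.7672 · 0.25 = 0.1918 W.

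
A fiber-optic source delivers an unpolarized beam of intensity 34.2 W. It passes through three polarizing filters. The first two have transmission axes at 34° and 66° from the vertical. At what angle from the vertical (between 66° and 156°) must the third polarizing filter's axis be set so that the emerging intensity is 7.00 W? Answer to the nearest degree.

θ ≈ 107°

Unpolarized light through the first polarizer → I₁ = ½ I₀, now polarized at 34°.
I₂ = I₁ cos²(66° − 34°) = 0.5 I₀ · cos²(32°) = 0.3596 I₀.
Target fraction: 7.00 / 34.2 W = 0.2047 of I₀.
Need I₃/I₀ = 0.2047, so cos²(θ − 66°) = 0.2047 / 0.3596 = 0.5692.
θ − 66° = arccos(√0.5692) = 41.0°, giving θ ≈ 66 + 41.0 = 107.0°.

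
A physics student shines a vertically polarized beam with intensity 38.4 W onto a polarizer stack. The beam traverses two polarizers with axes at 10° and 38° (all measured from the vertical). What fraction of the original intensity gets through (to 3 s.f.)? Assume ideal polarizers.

I₁ = 38.4 W · cos²(10°) = 37.24 W.
I₂ = I₁ · cos²(28°) = 37.24 · 0.7796 = 29.03 W.
Transmitted fraction = 0.7561.

I/I₀ ≈ 0.756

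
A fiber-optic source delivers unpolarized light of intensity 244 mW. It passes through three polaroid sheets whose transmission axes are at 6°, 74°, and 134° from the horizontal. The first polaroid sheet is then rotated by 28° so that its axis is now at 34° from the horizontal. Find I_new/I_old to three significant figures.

Before rotation:
Unpolarized light through the first polarizer → I₁ = ½ I₀, now polarized at 6°.
I₂ = I₁ cos²(74° − 6°) = 0.5 I₀ · cos²(68°) = 0.07017 I₀.
I₃ = I₂ cos²(134° − 74°) = 0.07017 I₀ · cos²(60°) = 0.01754 I₀.
After rotation:
Unpolarized light through the first polarizer → I₁ = ½ I₀, now polarized at 34°.
I₂ = I₁ cos²(74° − 34°) = 0.5 I₀ · cos²(40°) = 0.2934 I₀.
I₃ = I₂ cos²(134° − 74°) = 0.2934 I₀ · cos²(60°) = 0.07335 I₀.
Ratio = 0.07335 / 0.01754 = 4.182.

I_new/I_old ≈ 4.18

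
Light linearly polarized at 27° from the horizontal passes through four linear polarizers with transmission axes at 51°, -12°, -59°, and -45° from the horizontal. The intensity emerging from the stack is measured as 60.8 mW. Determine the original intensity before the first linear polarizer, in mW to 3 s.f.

I₀ ≈ 807 mW

I₁ = I₀ cos²(51° − 27°) = I₀ cos²(24°) = 0.8346 I₀.
I₂ = I₁ cos²(-12° − 51°) = 0.8346 I₀ · cos²(63°) = 0.172 I₀.
I₃ = I₂ cos²(-59° + 12°) = 0.172 I₀ · cos²(47°) = 0.08001 I₀.
I₄ = I₃ cos²(-45° + 59°) = 0.08001 I₀ · cos²(14°) = 0.07532 I₀.
So 60.8 mW = 0.07532 I₀, giving I₀ = 60.8/0.07532 = 807.2 mW.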